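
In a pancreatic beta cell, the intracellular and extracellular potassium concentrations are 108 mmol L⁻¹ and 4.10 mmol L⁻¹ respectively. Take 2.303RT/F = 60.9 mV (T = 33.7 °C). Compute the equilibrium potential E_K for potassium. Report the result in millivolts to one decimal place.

E = (60.9/z) · log₁₀([K⁺]_out/[K⁺]_in) with z = +1.
= (60.9/1) · log₁₀(4.10/108) = 60.90 · log₁₀(0.03796)
= 60.90 · (-1.4206) = -86.52 mV

-86.5 mV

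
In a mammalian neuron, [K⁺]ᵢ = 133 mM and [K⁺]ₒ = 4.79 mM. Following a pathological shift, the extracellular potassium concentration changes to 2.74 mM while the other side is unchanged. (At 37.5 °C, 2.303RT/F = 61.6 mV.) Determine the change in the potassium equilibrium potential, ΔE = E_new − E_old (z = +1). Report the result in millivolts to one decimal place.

E_old = (61.6/1)·log₁₀(4.79/133) = -88.92 mV
E_new = (61.6/1)·log₁₀(2.74/133) = -103.86 mV
ΔE = -103.86 − (-88.92) = -14.94 mV

-14.9 mV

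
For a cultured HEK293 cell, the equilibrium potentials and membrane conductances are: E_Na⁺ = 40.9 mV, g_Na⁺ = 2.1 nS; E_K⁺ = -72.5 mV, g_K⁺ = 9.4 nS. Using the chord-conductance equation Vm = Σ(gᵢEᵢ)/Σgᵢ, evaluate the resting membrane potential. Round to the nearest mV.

Σ gᵢEᵢ = 2.1·(40.9) + 9.4·(-72.5) = -595.61
Σ gᵢ = 2.1 + 9.4 = 11.5
Vm = -595.61 / 11.5 = -51.79 mV

-52 mV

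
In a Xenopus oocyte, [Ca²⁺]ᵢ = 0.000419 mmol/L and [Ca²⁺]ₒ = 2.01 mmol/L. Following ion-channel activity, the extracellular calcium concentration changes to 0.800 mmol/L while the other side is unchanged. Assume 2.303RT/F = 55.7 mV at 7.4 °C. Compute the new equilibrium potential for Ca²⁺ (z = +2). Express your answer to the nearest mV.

After the shift: [Ca²⁺]_out = 0.800, [Ca²⁺]_in = 0.000419 mmol/L.
E_new = (55.7/2)·log₁₀(0.800/0.000419) = 27.85 · (3.2809) = 91.37 mV

91 mV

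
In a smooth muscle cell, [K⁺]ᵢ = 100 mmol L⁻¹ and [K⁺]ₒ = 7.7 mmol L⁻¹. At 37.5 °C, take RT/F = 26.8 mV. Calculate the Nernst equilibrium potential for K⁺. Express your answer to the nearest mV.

E = (26.8/z) · ln([K⁺]_out/[K⁺]_in) with z = +1.
= (26.8/1) · ln(7.7/100) = 26.80 · ln(0.077)
= 26.80 · (-2.5639) = -68.71 mV

-69 mV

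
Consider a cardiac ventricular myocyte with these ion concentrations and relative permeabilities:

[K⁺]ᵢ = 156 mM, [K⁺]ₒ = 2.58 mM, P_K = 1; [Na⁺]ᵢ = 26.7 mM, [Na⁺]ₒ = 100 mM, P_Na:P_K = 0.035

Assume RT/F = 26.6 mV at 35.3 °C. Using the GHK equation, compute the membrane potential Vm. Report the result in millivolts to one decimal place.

Vm = 26.6 · ln[(Σ P·[cation]ₒ + Σ P·[anion]ᵢ) / (Σ P·[cation]ᵢ + Σ P·[anion]ₒ)]
Numerator = 1×2.58 + 0.035×100 = 6.08
Denominator = 1×156 + 0.035×26.7 = 156.9
Vm = 26.6 · ln(0.038742) = 26.6 × (-3.2508) = -86.47 mV

-86.5 mV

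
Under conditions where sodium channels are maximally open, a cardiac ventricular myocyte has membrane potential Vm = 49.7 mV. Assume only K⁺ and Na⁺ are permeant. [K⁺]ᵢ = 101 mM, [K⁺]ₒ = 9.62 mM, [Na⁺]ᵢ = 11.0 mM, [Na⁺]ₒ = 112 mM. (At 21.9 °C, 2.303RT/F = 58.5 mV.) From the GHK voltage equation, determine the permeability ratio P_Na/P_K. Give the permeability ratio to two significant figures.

21

Let α = P_Na/P_K. GHK: Vm = 58.5·log₁₀[(Kₒ + α·Naₒ)/(Kᵢ + α·Naᵢ)].
10^(Vm/58.5) = 10^(49.7/58.5) = 7.0725
So 7.0725·(Kᵢ + α·Naᵢ) = Kₒ + α·Naₒ → α = (7.0725·101.0 − 9.62) / (112.0 − 7.0725·11.0)
α = (714.3 − 9.62) / (112.0 − 77.8) = 704.7/34.2 = 20.6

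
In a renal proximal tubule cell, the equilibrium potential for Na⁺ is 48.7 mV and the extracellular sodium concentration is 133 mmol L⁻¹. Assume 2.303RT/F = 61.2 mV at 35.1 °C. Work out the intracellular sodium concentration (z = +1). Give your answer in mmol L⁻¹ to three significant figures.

Nernst: E = (61.2/1) · log₁₀([out]/[in]), so log₁₀([out]/[in]) = 48.7 × 1 / 61.2 = 0.7958.
[out]/[in] = 10^(0.7958) = 6.248.
[in] = 133 / 6.248 = 21.29 mmol L⁻¹.

21.3 mmol L⁻¹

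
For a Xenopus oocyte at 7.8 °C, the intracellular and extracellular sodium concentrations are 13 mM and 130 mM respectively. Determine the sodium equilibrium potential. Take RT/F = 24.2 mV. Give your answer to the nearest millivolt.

56 mV

E = (24.2/z) · ln([Na⁺]_out/[Na⁺]_in) with z = +1.
= (24.2/1) · ln(130/13) = 24.20 · ln(10)
= 24.20 · (2.3026) = 55.72 mV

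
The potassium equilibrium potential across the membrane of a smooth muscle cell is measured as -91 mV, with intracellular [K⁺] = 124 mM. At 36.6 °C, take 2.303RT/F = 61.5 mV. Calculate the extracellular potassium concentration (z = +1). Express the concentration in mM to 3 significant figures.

Nernst: E = (61.5/1) · log₁₀([out]/[in]), so log₁₀([out]/[in]) = -91.0 × 1 / 61.5 = -1.4797.
[out]/[in] = 10^(-1.4797) = 0.03314.
[out] = 0.03314 × 124 = 4.109 mM.

4.11 mM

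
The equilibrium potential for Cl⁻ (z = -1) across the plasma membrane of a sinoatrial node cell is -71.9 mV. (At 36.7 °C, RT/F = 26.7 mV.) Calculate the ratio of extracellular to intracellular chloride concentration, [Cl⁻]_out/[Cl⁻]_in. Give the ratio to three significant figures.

14.8

ln([out]/[in]) = E·z/(26.7) = -71.9 × -1 / 26.7 = 2.6929
[out]/[in] = e^(2.6929) = 14.77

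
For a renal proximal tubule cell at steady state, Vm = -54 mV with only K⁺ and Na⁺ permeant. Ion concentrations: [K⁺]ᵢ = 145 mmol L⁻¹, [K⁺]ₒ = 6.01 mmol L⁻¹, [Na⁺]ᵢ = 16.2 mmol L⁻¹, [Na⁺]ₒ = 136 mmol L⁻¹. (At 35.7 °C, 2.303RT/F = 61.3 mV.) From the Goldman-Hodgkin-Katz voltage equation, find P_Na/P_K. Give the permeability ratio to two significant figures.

Let α = P_Na/P_K. GHK: Vm = 61.3·log₁₀[(Kₒ + α·Naₒ)/(Kᵢ + α·Naᵢ)].
10^(Vm/61.3) = 10^(-54.0/61.3) = 0.13155
So 0.13155·(Kᵢ + α·Naᵢ) = Kₒ + α·Naₒ → α = (0.13155·145.0 − 6.01) / (136.0 − 0.13155·16.2)
α = (19.07 − 6.01) / (136.0 − 2.131) = 13.06/133.9 = 0.09759

0.098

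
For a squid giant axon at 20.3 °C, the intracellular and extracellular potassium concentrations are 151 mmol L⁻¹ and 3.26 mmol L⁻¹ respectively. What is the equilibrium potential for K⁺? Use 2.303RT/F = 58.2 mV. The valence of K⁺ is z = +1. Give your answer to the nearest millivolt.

-97 mV

E = (58.2/z) · log₁₀([K⁺]_out/[K⁺]_in) with z = +1.
= (58.2/1) · log₁₀(3.26/151) = 58.20 · log₁₀(0.02159)
= 58.20 · (-1.6658) = -96.95 mV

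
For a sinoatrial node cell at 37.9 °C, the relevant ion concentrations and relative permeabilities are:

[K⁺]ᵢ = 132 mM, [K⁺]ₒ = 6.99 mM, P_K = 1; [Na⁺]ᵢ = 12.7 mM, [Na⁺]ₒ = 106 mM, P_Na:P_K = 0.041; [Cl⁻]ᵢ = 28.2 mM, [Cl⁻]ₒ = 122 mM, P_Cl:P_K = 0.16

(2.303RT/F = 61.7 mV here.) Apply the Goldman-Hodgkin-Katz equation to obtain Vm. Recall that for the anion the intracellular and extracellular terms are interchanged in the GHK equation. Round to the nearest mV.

-61 mV

Vm = 61.7 · log₁₀[(Σ P·[cation]ₒ + Σ P·[anion]ᵢ) / (Σ P·[cation]ᵢ + Σ P·[anion]ₒ)]
Numerator = 1×6.99 + 0.041×106 + 0.16×28.2 = 15.85
Denominator = 1×132 + 0.041×12.7 + 0.16×122 = 152
Vm = 61.7 · log₁₀(0.10424) = 61.7 × (-0.9820) = -60.59 mV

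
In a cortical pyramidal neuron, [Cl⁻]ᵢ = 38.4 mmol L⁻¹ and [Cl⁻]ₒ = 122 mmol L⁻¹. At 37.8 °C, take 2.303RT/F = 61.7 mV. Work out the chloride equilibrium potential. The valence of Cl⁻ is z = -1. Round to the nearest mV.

-31 mV

E = (61.7/z) · log₁₀([Cl⁻]_out/[Cl⁻]_in) with z = -1.
For an anion, dividing by z = -1 reverses the sign.
= (61.7/-1) · log₁₀(122/38.4) = -61.70 · log₁₀(3.177)
= -61.70 · (0.5020) = -30.98 mV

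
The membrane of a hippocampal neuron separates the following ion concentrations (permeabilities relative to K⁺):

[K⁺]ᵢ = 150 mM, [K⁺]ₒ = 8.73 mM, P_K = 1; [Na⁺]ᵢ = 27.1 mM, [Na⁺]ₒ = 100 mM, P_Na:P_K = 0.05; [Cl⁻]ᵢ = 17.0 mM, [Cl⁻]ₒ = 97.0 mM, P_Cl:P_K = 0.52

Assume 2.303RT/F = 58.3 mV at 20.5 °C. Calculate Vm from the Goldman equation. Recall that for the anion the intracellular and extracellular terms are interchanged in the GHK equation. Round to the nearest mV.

Vm = 58.3 · log₁₀[(Σ P·[cation]ₒ + Σ P·[anion]ᵢ) / (Σ P·[cation]ᵢ + Σ P·[anion]ₒ)]
Numerator = 1×8.73 + 0.05×100 + 0.52×17.0 = 22.57
Denominator = 1×150 + 0.05×27.1 + 0.52×97.0 = 201.8
Vm = 58.3 · log₁₀(0.11185) = 58.3 × (-0.9514) = -55.47 mV

-55 mV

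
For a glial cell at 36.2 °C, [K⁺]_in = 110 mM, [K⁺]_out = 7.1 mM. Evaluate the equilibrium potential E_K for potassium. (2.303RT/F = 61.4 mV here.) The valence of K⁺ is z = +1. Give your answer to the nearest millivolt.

-73 mV

E = (61.4/z) · log₁₀([K⁺]_out/[K⁺]_in) with z = +1.
= (61.4/1) · log₁₀(7.1/110) = 61.40 · log₁₀(0.06455)
= 61.40 · (-1.1901) = -73.07 mV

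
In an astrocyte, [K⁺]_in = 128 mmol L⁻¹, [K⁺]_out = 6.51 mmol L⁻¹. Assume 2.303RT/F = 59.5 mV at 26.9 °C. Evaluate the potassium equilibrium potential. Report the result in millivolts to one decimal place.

-77.0 mV

E = (59.5/z) · log₁₀([K⁺]_out/[K⁺]_in) with z = +1.
= (59.5/1) · log₁₀(6.51/128) = 59.50 · log₁₀(0.05086)
= 59.50 · (-1.2936) = -76.97 mV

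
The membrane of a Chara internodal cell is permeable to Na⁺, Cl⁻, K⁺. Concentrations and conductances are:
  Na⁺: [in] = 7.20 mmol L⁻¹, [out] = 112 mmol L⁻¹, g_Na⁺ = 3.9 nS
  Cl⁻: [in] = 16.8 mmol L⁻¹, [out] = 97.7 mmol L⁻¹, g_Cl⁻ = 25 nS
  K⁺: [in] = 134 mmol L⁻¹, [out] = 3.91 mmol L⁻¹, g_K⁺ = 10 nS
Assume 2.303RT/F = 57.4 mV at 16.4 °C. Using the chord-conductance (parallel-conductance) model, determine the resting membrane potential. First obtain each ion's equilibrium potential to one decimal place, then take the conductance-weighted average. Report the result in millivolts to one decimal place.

-44.0 mV

E_Na⁺ = (57.4/1)·log₁₀(112/7.20) = 68.4 mV
E_Cl⁻ = (57.4/-1)·log₁₀(97.7/16.8) = -43.9 mV
E_K⁺ = (57.4/1)·log₁₀(3.91/134) = -88.1 mV
Vm = (Σ gᵢEᵢ)/(Σ gᵢ) = (3.9·68.4 + 25·-43.9 + 10·-88.1) / (3.9 + 25 + 10)
= -1711.74 / 38.9 = -44.00 mV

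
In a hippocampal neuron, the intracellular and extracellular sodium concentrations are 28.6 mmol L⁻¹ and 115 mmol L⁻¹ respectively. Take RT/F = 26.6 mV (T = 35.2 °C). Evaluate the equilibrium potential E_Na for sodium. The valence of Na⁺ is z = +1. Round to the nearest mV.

E = (26.6/z) · ln([Na⁺]_out/[Na⁺]_in) with z = +1.
= (26.6/1) · ln(115/28.6) = 26.60 · ln(4.021)
= 26.60 · (1.3915) = 37.01 mV

37 mV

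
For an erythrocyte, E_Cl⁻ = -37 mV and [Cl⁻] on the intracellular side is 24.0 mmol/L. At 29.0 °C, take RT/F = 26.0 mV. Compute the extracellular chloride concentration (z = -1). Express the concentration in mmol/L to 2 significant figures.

100 mmol/L

Nernst: E = (26.0/-1) · ln([out]/[in]), so ln([out]/[in]) = -37.0 × -1 / 26.0 = 1.4231.
[out]/[in] = e^(1.4231) = 4.15.
[out] = 4.15 × 24.0 = 99.6 mmol/L.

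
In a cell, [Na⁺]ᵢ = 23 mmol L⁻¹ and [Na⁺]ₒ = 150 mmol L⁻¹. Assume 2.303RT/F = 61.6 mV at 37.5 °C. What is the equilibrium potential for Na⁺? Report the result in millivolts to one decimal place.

50.2 mV

E = (61.6/z) · log₁₀([Na⁺]_out/[Na⁺]_in) with z = +1.
= (61.6/1) · log₁₀(150/23) = 61.60 · log₁₀(6.522)
= 61.60 · (0.8144) = 50.16 mV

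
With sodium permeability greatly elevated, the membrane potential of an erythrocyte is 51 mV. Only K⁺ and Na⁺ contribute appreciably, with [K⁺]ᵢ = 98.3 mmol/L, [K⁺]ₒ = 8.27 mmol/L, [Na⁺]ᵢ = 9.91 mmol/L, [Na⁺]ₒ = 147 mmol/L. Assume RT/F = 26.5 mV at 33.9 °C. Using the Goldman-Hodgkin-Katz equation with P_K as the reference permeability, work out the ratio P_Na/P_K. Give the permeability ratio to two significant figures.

8.4

Let α = P_Na/P_K. GHK: Vm = 26.5·ln[(Kₒ + α·Naₒ)/(Kᵢ + α·Naᵢ)].
e^(Vm/26.5) = e^(51.0/26.5) = 6.8519
So 6.8519·(Kᵢ + α·Naᵢ) = Kₒ + α·Naₒ → α = (6.8519·98.3 − 8.27) / (147.0 − 6.8519·9.91)
α = (673.5 − 8.27) / (147.0 − 67.9) = 665.3/79.1 = 8.411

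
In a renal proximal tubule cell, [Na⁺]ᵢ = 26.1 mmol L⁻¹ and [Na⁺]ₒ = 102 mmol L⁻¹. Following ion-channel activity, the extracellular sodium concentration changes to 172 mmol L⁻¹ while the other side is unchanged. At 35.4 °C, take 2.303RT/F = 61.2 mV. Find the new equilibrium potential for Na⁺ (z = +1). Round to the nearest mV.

After the shift: [Na⁺]_out = 172, [Na⁺]_in = 26.1 mmol L⁻¹.
E_new = (61.2/1)·log₁₀(172/26.1) = 61.20 · (0.8189) = 50.12 mV

50 mV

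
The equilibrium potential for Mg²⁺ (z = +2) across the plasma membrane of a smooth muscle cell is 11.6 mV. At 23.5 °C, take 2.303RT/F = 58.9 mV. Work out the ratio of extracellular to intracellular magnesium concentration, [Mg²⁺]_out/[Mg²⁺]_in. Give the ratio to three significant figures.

2.48

log₁₀([out]/[in]) = E·z/(58.9) = 11.6 × 2 / 58.9 = 0.3939
[out]/[in] = 10^(0.3939) = 2.477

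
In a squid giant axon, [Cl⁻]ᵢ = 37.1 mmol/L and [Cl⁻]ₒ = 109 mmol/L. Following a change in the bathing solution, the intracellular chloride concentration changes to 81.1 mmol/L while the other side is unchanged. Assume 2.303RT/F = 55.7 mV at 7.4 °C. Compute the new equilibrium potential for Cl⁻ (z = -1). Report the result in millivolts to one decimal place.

After the shift: [Cl⁻]_out = 109, [Cl⁻]_in = 81.1 mmol/L.
E_new = (55.7/-1)·log₁₀(109/81.1) = -55.70 · (0.1284) = -7.15 mV

-7.2 mV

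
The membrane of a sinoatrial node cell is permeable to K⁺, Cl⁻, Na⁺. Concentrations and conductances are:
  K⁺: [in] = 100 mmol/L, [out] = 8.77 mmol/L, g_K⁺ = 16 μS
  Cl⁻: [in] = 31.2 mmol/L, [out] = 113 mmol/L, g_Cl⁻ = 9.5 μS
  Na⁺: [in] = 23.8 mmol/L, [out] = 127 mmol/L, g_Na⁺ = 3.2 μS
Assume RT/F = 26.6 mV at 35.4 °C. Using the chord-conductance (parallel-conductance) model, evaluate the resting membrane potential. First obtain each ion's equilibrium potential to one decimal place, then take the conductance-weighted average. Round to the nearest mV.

E_K⁺ = (26.6/1)·ln(8.77/100) = -64.7 mV
E_Cl⁻ = (26.6/-1)·ln(113/31.2) = -34.2 mV
E_Na⁺ = (26.6/1)·ln(127/23.8) = 44.5 mV
Vm = (Σ gᵢEᵢ)/(Σ gᵢ) = (16·-64.7 + 9.5·-34.2 + 3.2·44.5) / (16 + 9.5 + 3.2)
= -1217.70 / 28.7 = -42.43 mV

-42 mV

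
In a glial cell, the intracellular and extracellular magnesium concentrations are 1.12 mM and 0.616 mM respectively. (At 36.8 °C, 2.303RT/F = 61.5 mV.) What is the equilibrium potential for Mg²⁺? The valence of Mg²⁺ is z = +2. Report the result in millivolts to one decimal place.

-8.0 mV

E = (61.5/z) · log₁₀([Mg²⁺]_out/[Mg²⁺]_in) with z = +2.
= (61.5/2) · log₁₀(0.616/1.12) = 30.75 · log₁₀(0.55)
= 30.75 · (-0.2596) = -7.98 mV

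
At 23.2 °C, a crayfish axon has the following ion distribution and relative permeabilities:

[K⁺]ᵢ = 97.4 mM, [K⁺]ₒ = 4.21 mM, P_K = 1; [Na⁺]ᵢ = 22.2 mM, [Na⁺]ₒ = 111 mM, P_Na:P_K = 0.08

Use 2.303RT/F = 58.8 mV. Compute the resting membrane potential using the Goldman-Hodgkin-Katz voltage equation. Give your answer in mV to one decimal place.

-51.7 mV

Vm = 58.8 · log₁₀[(Σ P·[cation]ₒ + Σ P·[anion]ᵢ) / (Σ P·[cation]ᵢ + Σ P·[anion]ₒ)]
Numerator = 1×4.21 + 0.08×111 = 13.09
Denominator = 1×97.4 + 0.08×22.2 = 99.18
Vm = 58.8 · log₁₀(0.13199) = 58.8 × (-0.8795) = -51.71 mV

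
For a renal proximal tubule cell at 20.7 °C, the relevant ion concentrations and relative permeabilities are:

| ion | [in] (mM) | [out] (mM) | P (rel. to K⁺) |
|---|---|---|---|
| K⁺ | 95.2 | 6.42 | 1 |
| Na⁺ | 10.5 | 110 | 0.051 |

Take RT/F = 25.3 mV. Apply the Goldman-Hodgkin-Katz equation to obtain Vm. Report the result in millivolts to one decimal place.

Vm = 25.3 · ln[(Σ P·[cation]ₒ + Σ P·[anion]ᵢ) / (Σ P·[cation]ᵢ + Σ P·[anion]ₒ)]
Numerator = 1×6.42 + 0.051×110 = 12.03
Denominator = 1×95.2 + 0.051×10.5 = 95.74
Vm = 25.3 · ln(0.12566) = 25.3 × (-2.0742) = -52.48 mV

-52.5 mV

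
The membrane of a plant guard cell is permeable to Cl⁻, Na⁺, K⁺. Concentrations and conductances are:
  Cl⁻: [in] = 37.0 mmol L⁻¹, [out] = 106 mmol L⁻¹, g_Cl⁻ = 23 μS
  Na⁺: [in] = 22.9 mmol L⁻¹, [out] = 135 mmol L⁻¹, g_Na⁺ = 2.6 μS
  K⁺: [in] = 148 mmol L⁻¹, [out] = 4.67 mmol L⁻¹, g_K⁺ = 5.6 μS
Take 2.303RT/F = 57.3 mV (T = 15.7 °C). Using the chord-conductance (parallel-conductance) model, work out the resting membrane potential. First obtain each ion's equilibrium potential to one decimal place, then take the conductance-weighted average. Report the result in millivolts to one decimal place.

E_Cl⁻ = (57.3/-1)·log₁₀(106/37.0) = -26.2 mV
E_Na⁺ = (57.3/1)·log₁₀(135/22.9) = 44.1 mV
E_K⁺ = (57.3/1)·log₁₀(4.67/148) = -86.0 mV
Vm = (Σ gᵢEᵢ)/(Σ gᵢ) = (23·-26.2 + 2.6·44.1 + 5.6·-86.0) / (23 + 2.6 + 5.6)
= -969.54 / 31.2 = -31.07 mV

-31.1 mV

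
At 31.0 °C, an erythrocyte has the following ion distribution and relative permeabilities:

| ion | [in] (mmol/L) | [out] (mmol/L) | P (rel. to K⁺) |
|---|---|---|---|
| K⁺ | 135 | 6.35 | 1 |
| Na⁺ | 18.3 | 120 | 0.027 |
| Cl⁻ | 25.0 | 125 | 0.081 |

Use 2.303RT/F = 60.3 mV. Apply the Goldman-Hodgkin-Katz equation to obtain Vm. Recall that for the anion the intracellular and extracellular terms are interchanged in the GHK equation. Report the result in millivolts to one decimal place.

Vm = 60.3 · log₁₀[(Σ P·[cation]ₒ + Σ P·[anion]ᵢ) / (Σ P·[cation]ᵢ + Σ P·[anion]ₒ)]
Numerator = 1×6.35 + 0.027×120 + 0.081×25.0 = 11.62
Denominator = 1×135 + 0.027×18.3 + 0.081×125 = 145.6
Vm = 60.3 · log₁₀(0.079763) = 60.3 × (-1.0982) = -66.22 mV

-66.2 mV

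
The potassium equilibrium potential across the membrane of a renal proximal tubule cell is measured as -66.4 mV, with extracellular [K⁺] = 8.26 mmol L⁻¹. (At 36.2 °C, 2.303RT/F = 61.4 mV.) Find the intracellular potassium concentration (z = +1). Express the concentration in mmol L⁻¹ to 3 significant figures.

Nernst: E = (61.4/1) · log₁₀([out]/[in]), so log₁₀([out]/[in]) = -66.4 × 1 / 61.4 = -1.0814.
[out]/[in] = 10^(-1.0814) = 0.0829.
[in] = 8.26 / 0.0829 = 99.64 mmol L⁻¹.

99.6 mmol L⁻¹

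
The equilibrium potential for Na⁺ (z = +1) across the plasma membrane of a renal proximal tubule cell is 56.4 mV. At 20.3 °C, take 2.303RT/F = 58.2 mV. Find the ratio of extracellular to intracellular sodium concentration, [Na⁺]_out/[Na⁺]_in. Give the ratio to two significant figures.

log₁₀([out]/[in]) = E·z/(58.2) = 56.4 × 1 / 58.2 = 0.9691
[out]/[in] = 10^(0.9691) = 9.313

9.3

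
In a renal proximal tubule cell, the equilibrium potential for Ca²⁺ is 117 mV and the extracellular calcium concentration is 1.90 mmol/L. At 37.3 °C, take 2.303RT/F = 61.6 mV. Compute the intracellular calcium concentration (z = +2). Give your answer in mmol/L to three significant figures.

Nernst: E = (61.6/2) · log₁₀([out]/[in]), so log₁₀([out]/[in]) = 117.0 × 2 / 61.6 = 3.7987.
[out]/[in] = 10^(3.7987) = 6291.
[in] = 1.90 / 6291 = 0.000302 mmol/L.

0.000302 mmol/L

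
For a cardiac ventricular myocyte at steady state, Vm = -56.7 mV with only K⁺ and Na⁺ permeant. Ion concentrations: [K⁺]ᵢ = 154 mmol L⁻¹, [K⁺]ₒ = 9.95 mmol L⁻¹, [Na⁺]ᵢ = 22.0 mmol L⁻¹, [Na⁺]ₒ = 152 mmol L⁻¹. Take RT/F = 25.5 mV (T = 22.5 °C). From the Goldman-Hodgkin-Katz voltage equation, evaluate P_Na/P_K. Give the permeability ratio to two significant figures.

0.045

Let α = P_Na/P_K. GHK: Vm = 25.5·ln[(Kₒ + α·Naₒ)/(Kᵢ + α·Naᵢ)].
e^(Vm/25.5) = e^(-56.7/25.5) = 0.10823
So 0.10823·(Kᵢ + α·Naᵢ) = Kₒ + α·Naₒ → α = (0.10823·154.0 − 9.95) / (152.0 − 0.10823·22.0)
α = (16.67 − 9.95) / (152.0 − 2.381) = 6.717/149.6 = 0.04489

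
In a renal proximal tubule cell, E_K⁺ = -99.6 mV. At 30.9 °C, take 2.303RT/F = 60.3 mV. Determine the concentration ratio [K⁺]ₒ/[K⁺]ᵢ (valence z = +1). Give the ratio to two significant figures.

0.022

log₁₀([out]/[in]) = E·z/(60.3) = -99.6 × 1 / 60.3 = -1.6517
[out]/[in] = 10^(-1.6517) = 0.0223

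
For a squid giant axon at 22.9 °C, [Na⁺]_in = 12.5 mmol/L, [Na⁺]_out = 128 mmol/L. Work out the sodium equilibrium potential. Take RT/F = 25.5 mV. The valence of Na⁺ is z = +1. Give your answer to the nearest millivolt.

E = (25.5/z) · ln([Na⁺]_out/[Na⁺]_in) with z = +1.
= (25.5/1) · ln(128/12.5) = 25.50 · ln(10.24)
= 25.50 · (2.3263) = 59.32 mV

59 mV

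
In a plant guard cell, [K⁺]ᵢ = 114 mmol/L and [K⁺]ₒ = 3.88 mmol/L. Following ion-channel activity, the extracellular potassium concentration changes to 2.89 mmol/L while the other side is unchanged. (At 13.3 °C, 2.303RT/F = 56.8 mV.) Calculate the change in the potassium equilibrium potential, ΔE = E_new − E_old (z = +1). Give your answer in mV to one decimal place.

E_old = (56.8/1)·log₁₀(3.88/114) = -83.39 mV
E_new = (56.8/1)·log₁₀(2.89/114) = -90.65 mV
ΔE = -90.65 − (-83.39) = -7.27 mV

-7.3 mV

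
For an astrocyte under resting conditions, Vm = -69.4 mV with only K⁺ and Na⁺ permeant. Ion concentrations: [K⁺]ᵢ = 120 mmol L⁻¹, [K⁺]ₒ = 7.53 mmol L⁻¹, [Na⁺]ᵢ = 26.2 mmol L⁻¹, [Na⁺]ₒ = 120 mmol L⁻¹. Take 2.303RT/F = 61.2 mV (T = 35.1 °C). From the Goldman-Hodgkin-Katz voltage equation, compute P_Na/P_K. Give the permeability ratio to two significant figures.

Let α = P_Na/P_K. GHK: Vm = 61.2·log₁₀[(Kₒ + α·Naₒ)/(Kᵢ + α·Naᵢ)].
10^(Vm/61.2) = 10^(-69.4/61.2) = 0.073454
So 0.073454·(Kᵢ + α·Naᵢ) = Kₒ + α·Naₒ → α = (0.073454·120.0 − 7.53) / (120.0 − 0.073454·26.2)
α = (8.814 − 7.53) / (120.0 − 1.924) = 1.284/118.1 = 0.01088

0.011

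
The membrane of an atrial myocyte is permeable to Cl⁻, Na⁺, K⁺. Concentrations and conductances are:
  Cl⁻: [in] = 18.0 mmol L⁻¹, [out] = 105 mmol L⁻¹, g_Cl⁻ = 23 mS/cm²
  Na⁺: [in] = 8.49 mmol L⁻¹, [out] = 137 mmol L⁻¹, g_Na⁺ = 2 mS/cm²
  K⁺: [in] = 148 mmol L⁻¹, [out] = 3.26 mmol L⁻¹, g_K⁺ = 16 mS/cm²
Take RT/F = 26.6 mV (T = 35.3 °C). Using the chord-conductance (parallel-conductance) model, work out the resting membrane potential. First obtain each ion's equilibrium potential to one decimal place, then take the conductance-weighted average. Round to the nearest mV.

E_Cl⁻ = (26.6/-1)·ln(105/18.0) = -46.9 mV
E_Na⁺ = (26.6/1)·ln(137/8.49) = 74.0 mV
E_K⁺ = (26.6/1)·ln(3.26/148) = -101.5 mV
Vm = (Σ gᵢEᵢ)/(Σ gᵢ) = (23·-46.9 + 2·74.0 + 16·-101.5) / (23 + 2 + 16)
= -2554.70 / 41 = -62.31 mV

-62 mV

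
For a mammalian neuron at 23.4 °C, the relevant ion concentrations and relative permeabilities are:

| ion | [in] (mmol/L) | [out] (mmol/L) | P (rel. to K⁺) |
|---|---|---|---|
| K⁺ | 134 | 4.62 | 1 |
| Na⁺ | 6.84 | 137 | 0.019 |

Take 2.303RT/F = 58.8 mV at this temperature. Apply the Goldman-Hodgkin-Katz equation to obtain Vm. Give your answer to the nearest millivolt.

-75 mV

Vm = 58.8 · log₁₀[(Σ P·[cation]ₒ + Σ P·[anion]ᵢ) / (Σ P·[cation]ᵢ + Σ P·[anion]ₒ)]
Numerator = 1×4.62 + 0.019×137 = 7.223
Denominator = 1×134 + 0.019×6.84 = 134.1
Vm = 58.8 · log₁₀(0.053851) = 58.8 × (-1.2688) = -74.61 mV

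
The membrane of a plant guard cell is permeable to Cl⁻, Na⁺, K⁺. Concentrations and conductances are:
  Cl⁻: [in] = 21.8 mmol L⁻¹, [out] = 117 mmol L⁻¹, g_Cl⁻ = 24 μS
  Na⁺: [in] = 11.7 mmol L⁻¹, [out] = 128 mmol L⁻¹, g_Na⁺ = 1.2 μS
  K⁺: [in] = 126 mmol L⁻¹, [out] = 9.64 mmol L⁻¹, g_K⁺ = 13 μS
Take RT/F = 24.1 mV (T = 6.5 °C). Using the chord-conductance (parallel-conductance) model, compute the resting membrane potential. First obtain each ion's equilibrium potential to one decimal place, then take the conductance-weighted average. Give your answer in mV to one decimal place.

E_Cl⁻ = (24.1/-1)·ln(117/21.8) = -40.5 mV
E_Na⁺ = (24.1/1)·ln(128/11.7) = 57.7 mV
E_K⁺ = (24.1/1)·ln(9.64/126) = -61.9 mV
Vm = (Σ gᵢEᵢ)/(Σ gᵢ) = (24·-40.5 + 1.2·57.7 + 13·-61.9) / (24 + 1.2 + 13)
= -1707.46 / 38.2 = -44.70 mV

-44.7 mV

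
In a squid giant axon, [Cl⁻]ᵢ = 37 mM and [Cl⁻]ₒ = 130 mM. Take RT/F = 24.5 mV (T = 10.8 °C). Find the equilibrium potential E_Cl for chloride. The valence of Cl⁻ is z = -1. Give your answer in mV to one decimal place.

E = (24.5/z) · ln([Cl⁻]_out/[Cl⁻]_in) with z = -1.
For an anion, dividing by z = -1 reverses the sign.
= (24.5/-1) · ln(130/37) = -24.50 · ln(3.514)
= -24.50 · (1.2566) = -30.79 mV

-30.8 mV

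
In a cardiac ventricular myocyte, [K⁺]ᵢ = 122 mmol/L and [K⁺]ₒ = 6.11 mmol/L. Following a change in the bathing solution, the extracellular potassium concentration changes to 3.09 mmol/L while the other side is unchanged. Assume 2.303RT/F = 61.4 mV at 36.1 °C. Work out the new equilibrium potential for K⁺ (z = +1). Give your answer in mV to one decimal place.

-98.0 mV

After the shift: [K⁺]_out = 3.09, [K⁺]_in = 122 mmol/L.
E_new = (61.4/1)·log₁₀(3.09/122) = 61.40 · (-1.5964) = -98.02 mV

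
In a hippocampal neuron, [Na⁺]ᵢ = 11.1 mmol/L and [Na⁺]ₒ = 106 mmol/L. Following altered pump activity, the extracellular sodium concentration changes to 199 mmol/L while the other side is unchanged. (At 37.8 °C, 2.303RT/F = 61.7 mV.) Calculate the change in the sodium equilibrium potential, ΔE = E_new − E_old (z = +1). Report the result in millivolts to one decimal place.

16.9 mV

E_old = (61.7/1)·log₁₀(106/11.1) = 60.46 mV
E_new = (61.7/1)·log₁₀(199/11.1) = 77.34 mV
ΔE = 77.34 − (60.46) = 16.88 mV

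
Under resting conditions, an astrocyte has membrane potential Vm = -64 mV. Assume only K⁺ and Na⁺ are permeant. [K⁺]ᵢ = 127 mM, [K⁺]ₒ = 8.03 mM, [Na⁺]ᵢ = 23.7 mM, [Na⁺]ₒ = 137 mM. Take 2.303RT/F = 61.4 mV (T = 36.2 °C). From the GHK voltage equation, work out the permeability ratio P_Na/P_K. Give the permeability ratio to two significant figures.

0.026

Let α = P_Na/P_K. GHK: Vm = 61.4·log₁₀[(Kₒ + α·Naₒ)/(Kᵢ + α·Naᵢ)].
10^(Vm/61.4) = 10^(-64.0/61.4) = 0.09071
So 0.09071·(Kᵢ + α·Naᵢ) = Kₒ + α·Naₒ → α = (0.09071·127.0 − 8.03) / (137.0 − 0.09071·23.7)
α = (11.52 − 8.03) / (137.0 − 2.15) = 3.49/134.9 = 0.02588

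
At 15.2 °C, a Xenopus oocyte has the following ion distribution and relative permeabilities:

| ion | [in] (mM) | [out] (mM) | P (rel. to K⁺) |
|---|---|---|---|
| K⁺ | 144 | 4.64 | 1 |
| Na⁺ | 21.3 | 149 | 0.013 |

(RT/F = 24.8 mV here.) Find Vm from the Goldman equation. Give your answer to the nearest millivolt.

-77 mV

Vm = 24.8 · ln[(Σ P·[cation]ₒ + Σ P·[anion]ᵢ) / (Σ P·[cation]ᵢ + Σ P·[anion]ₒ)]
Numerator = 1×4.64 + 0.013×149 = 6.577
Denominator = 1×144 + 0.013×21.3 = 144.3
Vm = 24.8 · ln(0.045586) = 24.8 × (-3.0882) = -76.59 mV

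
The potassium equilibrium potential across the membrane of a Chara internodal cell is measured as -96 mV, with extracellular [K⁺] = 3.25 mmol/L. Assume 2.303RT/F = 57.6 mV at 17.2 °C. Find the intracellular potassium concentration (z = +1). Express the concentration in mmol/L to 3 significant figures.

151 mmol/L

Nernst: E = (57.6/1) · log₁₀([out]/[in]), so log₁₀([out]/[in]) = -96.0 × 1 / 57.6 = -1.6667.
[out]/[in] = 10^(-1.6667) = 0.02154.
[in] = 3.25 / 0.02154 = 150.9 mmol/L.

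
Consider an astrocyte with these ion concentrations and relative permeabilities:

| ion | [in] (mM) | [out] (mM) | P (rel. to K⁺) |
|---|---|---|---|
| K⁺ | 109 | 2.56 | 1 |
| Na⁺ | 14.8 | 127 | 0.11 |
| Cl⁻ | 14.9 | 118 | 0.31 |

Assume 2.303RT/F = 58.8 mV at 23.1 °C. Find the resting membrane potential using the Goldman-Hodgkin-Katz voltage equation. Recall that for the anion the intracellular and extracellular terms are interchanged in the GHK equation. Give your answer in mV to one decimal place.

-49.5 mV

Vm = 58.8 · log₁₀[(Σ P·[cation]ₒ + Σ P·[anion]ᵢ) / (Σ P·[cation]ᵢ + Σ P·[anion]ₒ)]
Numerator = 1×2.56 + 0.11×127 + 0.31×14.9 = 21.15
Denominator = 1×109 + 0.11×14.8 + 0.31×118 = 147.2
Vm = 58.8 · log₁₀(0.14367) = 58.8 × (-0.8426) = -49.55 mV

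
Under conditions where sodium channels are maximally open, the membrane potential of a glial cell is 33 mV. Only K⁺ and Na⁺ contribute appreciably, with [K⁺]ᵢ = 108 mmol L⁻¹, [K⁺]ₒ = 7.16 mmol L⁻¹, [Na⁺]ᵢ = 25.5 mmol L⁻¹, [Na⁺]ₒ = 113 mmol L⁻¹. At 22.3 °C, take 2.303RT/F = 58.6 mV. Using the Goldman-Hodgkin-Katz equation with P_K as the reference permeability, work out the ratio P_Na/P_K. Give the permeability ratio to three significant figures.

19.6

Let α = P_Na/P_K. GHK: Vm = 58.6·log₁₀[(Kₒ + α·Naₒ)/(Kᵢ + α·Naᵢ)].
10^(Vm/58.6) = 10^(33.0/58.6) = 3.6571
So 3.6571·(Kᵢ + α·Naᵢ) = Kₒ + α·Naₒ → α = (3.6571·108.0 − 7.16) / (113.0 − 3.6571·25.5)
α = (395 − 7.16) / (113.0 − 93.26) = 387.8/19.74 = 19.64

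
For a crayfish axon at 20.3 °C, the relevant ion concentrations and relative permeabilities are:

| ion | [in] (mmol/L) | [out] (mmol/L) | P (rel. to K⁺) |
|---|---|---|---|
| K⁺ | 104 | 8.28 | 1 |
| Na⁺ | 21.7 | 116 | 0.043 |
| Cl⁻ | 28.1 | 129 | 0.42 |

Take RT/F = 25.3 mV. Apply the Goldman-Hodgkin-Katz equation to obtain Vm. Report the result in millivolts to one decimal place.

Vm = 25.3 · ln[(Σ P·[cation]ₒ + Σ P·[anion]ᵢ) / (Σ P·[cation]ᵢ + Σ P·[anion]ₒ)]
Numerator = 1×8.28 + 0.043×116 + 0.42×28.1 = 25.07
Denominator = 1×104 + 0.043×21.7 + 0.42×129 = 159.1
Vm = 25.3 · ln(0.15756) = 25.3 × (-1.8479) = -46.75 mV

-46.8 mV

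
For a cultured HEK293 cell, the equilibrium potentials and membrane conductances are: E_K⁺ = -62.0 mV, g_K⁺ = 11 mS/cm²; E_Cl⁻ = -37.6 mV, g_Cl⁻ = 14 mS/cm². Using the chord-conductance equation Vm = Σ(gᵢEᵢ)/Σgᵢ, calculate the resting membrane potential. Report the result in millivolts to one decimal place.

-48.3 mV

Σ gᵢEᵢ = 11·(-62.0) + 14·(-37.6) = -1208.40
Σ gᵢ = 11 + 14 = 25
Vm = -1208.40 / 25 = -48.34 mV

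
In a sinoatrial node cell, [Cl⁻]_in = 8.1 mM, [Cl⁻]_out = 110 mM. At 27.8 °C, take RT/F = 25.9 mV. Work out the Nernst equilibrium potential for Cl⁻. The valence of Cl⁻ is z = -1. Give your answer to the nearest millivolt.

-68 mV

E = (25.9/z) · ln([Cl⁻]_out/[Cl⁻]_in) with z = -1.
For an anion, dividing by z = -1 reverses the sign.
= (25.9/-1) · ln(110/8.1) = -25.90 · ln(13.58)
= -25.90 · (2.6086) = -67.56 mV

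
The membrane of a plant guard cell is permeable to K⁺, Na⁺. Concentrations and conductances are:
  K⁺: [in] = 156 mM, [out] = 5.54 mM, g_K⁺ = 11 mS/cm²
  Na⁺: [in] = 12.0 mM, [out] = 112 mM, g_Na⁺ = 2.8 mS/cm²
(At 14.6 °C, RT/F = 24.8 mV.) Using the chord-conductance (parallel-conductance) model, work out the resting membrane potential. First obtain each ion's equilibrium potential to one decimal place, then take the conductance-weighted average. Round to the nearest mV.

-55 mV

E_K⁺ = (24.8/1)·ln(5.54/156) = -82.8 mV
E_Na⁺ = (24.8/1)·ln(112/12.0) = 55.4 mV
Vm = (Σ gᵢEᵢ)/(Σ gᵢ) = (11·-82.8 + 2.8·55.4) / (11 + 2.8)
= -755.68 / 13.8 = -54.76 mV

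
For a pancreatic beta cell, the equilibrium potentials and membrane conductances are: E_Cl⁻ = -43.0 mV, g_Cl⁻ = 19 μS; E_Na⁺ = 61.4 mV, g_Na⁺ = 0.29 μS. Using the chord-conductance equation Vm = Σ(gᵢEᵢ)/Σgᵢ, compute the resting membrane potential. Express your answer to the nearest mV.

Σ gᵢEᵢ = 19·(-43.0) + 0.29·(61.4) = -799.19
Σ gᵢ = 19 + 0.29 = 19.29
Vm = -799.19 / 19.29 = -41.43 mV

-41 mV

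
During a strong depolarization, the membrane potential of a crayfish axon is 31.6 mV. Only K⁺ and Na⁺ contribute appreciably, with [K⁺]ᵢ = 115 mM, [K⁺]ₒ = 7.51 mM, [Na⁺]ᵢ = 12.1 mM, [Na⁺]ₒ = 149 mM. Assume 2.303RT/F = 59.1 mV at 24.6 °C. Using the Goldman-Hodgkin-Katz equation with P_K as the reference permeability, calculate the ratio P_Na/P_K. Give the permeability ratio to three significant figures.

3.59

Let α = P_Na/P_K. GHK: Vm = 59.1·log₁₀[(Kₒ + α·Naₒ)/(Kᵢ + α·Naᵢ)].
10^(Vm/59.1) = 10^(31.6/59.1) = 3.4252
So 3.4252·(Kᵢ + α·Naᵢ) = Kₒ + α·Naₒ → α = (3.4252·115.0 − 7.51) / (149.0 − 3.4252·12.1)
α = (393.9 − 7.51) / (149.0 − 41.45) = 386.4/107.6 = 3.592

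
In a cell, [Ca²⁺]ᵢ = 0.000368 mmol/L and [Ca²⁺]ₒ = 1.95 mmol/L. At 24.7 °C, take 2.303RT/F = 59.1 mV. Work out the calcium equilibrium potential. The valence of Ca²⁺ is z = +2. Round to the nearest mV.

110 mV

E = (59.1/z) · log₁₀([Ca²⁺]_out/[Ca²⁺]_in) with z = +2.
= (59.1/2) · log₁₀(1.95/0.000368) = 29.55 · log₁₀(5299)
= 29.55 · (3.7242) = 110.05 mV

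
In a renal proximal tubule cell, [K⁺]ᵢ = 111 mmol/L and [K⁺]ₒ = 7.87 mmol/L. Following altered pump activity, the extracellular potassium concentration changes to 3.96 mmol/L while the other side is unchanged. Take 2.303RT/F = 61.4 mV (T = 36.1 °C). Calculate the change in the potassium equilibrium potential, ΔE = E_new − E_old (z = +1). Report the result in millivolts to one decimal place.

E_old = (61.4/1)·log₁₀(7.87/111) = -70.57 mV
E_new = (61.4/1)·log₁₀(3.96/111) = -88.88 mV
ΔE = -88.88 − (-70.57) = -18.31 mV

-18.3 mV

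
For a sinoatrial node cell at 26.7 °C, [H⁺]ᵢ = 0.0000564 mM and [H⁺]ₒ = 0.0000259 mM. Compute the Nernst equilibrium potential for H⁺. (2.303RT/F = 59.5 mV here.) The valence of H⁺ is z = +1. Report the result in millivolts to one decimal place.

E = (59.5/z) · log₁₀([H⁺]_out/[H⁺]_in) with z = +1.
= (59.5/1) · log₁₀(0.0000259/0.0000564) = 59.50 · log₁₀(0.4592)
= 59.50 · (-0.3380) = -20.11 mV

-20.1 mV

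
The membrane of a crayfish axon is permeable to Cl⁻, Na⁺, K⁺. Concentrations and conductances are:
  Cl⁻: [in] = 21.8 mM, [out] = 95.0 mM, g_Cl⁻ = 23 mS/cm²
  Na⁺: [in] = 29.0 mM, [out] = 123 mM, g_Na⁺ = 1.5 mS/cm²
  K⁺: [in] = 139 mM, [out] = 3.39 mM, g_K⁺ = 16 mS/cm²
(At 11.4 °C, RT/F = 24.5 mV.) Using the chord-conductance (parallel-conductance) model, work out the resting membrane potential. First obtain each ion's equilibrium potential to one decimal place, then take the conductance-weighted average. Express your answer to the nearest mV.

E_Cl⁻ = (24.5/-1)·ln(95.0/21.8) = -36.1 mV
E_Na⁺ = (24.5/1)·ln(123/29.0) = 35.4 mV
E_K⁺ = (24.5/1)·ln(3.39/139) = -91.0 mV
Vm = (Σ gᵢEᵢ)/(Σ gᵢ) = (23·-36.1 + 1.5·35.4 + 16·-91.0) / (23 + 1.5 + 16)
= -2233.20 / 40.5 = -55.14 mV

-55 mV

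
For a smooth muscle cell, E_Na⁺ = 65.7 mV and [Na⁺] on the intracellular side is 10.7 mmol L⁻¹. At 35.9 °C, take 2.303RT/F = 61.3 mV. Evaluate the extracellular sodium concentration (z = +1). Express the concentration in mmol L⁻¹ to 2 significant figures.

130 mmol L⁻¹

Nernst: E = (61.3/1) · log₁₀([out]/[in]), so log₁₀([out]/[in]) = 65.7 × 1 / 61.3 = 1.0718.
[out]/[in] = 10^(1.0718) = 11.8.
[out] = 11.8 × 10.7 = 126.2 mmol L⁻¹.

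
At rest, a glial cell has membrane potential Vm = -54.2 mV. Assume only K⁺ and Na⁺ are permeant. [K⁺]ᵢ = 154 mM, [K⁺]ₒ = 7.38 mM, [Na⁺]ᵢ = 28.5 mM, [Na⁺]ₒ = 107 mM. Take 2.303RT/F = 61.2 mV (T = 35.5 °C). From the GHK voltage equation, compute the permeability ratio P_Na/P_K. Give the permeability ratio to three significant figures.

0.123

Let α = P_Na/P_K. GHK: Vm = 61.2·log₁₀[(Kₒ + α·Naₒ)/(Kᵢ + α·Naᵢ)].
10^(Vm/61.2) = 10^(-54.2/61.2) = 0.13013
So 0.13013·(Kᵢ + α·Naᵢ) = Kₒ + α·Naₒ → α = (0.13013·154.0 − 7.38) / (107.0 − 0.13013·28.5)
α = (20.04 − 7.38) / (107.0 − 3.709) = 12.66/103.3 = 0.1226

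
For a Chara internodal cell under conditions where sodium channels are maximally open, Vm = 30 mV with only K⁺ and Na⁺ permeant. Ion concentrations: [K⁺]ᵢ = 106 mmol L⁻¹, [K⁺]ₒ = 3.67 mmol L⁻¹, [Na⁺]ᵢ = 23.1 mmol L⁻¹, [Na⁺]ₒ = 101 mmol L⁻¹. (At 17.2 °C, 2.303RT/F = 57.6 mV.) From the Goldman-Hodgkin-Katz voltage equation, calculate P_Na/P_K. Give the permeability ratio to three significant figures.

Let α = P_Na/P_K. GHK: Vm = 57.6·log₁₀[(Kₒ + α·Naₒ)/(Kᵢ + α·Naᵢ)].
10^(Vm/57.6) = 10^(30.0/57.6) = 3.3177
So 3.3177·(Kᵢ + α·Naᵢ) = Kₒ + α·Naₒ → α = (3.3177·106.0 − 3.67) / (101.0 − 3.3177·23.1)
α = (351.7 − 3.67) / (101.0 − 76.64) = 348/24.36 = 14.28

14.3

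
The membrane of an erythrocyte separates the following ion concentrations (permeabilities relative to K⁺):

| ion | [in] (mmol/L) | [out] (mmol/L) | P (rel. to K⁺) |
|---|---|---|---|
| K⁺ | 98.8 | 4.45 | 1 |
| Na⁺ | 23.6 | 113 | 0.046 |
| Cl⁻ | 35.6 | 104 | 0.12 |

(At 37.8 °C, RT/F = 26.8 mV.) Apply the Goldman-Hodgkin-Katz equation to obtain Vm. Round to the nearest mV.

-56 mV

Vm = 26.8 · ln[(Σ P·[cation]ₒ + Σ P·[anion]ᵢ) / (Σ P·[cation]ᵢ + Σ P·[anion]ₒ)]
Numerator = 1×4.45 + 0.046×113 + 0.12×35.6 = 13.92
Denominator = 1×98.8 + 0.046×23.6 + 0.12×104 = 112.4
Vm = 26.8 · ln(0.12388) = 26.8 × (-2.0884) = -55.97 mV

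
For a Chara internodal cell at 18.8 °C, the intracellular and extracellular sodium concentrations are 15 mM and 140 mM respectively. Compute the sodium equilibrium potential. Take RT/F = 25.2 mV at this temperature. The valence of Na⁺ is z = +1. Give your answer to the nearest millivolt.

56 mV

E = (25.2/z) · ln([Na⁺]_out/[Na⁺]_in) with z = +1.
= (25.2/1) · ln(140/15) = 25.20 · ln(9.333)
= 25.20 · (2.2336) = 56.29 mV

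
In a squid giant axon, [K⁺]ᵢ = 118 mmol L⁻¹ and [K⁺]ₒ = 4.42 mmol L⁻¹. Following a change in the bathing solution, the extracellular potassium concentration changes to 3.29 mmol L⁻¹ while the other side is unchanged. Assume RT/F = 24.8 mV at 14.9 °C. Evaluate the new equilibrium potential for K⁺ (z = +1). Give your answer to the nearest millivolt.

-89 mV

After the shift: [K⁺]_out = 3.29, [K⁺]_in = 118 mmol L⁻¹.
E_new = (24.8/1)·ln(3.29/118) = 24.80 · (-3.5798) = -88.78 mV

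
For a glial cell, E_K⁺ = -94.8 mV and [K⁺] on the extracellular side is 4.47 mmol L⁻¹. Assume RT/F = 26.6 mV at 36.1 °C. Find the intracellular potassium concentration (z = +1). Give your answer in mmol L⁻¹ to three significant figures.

158 mmol L⁻¹

Nernst: E = (26.6/1) · ln([out]/[in]), so ln([out]/[in]) = -94.8 × 1 / 26.6 = -3.5639.
[out]/[in] = e^(-3.5639) = 0.02833.
[in] = 4.47 / 0.02833 = 157.8 mmol L⁻¹.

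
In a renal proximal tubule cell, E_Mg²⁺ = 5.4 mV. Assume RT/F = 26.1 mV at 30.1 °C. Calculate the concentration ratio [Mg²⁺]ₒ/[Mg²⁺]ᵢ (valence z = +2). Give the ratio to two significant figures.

ln([out]/[in]) = E·z/(26.1) = 5.4 × 2 / 26.1 = 0.4138
[out]/[in] = e^(0.4138) = 1.513

1.5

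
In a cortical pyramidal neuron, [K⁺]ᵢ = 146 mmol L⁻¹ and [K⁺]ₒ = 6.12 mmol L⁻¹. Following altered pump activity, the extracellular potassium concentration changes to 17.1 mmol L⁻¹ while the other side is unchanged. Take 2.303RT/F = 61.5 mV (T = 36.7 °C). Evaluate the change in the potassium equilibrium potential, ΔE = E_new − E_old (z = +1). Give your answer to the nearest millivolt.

E_old = (61.5/1)·log₁₀(6.12/146) = -84.72 mV
E_new = (61.5/1)·log₁₀(17.1/146) = -57.28 mV
ΔE = -57.28 − (-84.72) = 27.44 mV

27 mV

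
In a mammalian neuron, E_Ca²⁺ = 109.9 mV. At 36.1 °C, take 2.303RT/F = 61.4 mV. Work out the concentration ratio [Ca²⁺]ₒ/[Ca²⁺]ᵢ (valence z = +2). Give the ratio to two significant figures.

3800

log₁₀([out]/[in]) = E·z/(61.4) = 109.9 × 2 / 61.4 = 3.5798
[out]/[in] = 10^(3.5798) = 3800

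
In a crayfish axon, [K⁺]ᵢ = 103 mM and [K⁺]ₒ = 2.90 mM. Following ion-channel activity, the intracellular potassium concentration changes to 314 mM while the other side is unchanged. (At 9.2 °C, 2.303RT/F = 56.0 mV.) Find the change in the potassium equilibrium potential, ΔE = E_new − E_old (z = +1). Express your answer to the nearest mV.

E_old = (56.0/1)·log₁₀(2.90/103) = -86.82 mV
E_new = (56.0/1)·log₁₀(2.90/314) = -113.93 mV
ΔE = -113.93 − (-86.82) = -27.11 mV

-27 mV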